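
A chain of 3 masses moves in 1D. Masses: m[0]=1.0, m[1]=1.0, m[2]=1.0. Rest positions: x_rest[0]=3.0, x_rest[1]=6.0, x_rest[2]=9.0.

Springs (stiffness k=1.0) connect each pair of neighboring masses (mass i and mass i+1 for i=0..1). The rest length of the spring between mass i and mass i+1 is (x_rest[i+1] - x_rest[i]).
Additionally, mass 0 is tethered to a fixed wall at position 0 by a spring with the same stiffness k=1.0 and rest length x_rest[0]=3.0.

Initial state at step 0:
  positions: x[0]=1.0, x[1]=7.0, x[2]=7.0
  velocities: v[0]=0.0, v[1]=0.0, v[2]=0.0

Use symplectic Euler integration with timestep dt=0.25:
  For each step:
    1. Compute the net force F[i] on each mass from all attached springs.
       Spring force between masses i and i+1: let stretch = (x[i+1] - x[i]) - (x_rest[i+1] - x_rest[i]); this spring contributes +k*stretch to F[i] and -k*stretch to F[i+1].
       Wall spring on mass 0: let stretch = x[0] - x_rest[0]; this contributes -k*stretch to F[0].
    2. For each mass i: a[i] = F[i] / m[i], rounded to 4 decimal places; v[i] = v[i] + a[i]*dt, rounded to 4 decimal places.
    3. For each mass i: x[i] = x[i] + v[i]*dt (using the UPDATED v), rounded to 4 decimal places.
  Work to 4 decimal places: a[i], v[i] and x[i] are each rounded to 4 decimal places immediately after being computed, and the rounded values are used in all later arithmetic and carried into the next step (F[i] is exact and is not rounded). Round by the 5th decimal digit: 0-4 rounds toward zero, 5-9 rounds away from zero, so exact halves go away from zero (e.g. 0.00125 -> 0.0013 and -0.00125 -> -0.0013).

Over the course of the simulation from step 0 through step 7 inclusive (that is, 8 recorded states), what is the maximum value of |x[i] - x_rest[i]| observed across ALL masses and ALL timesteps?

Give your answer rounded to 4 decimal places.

Step 0: x=[1.0000 7.0000 7.0000] v=[0.0000 0.0000 0.0000]
Step 1: x=[1.3125 6.6250 7.1875] v=[1.2500 -1.5000 0.7500]
Step 2: x=[1.8750 5.9531 7.5274] v=[2.2500 -2.6875 1.3594]
Step 3: x=[2.5752 5.1247 7.9564] v=[2.8008 -3.3135 1.7158]
Step 4: x=[3.2738 4.3140 8.3959] v=[2.7944 -3.2430 1.7579]
Step 5: x=[3.8328 3.6934 8.7678] v=[2.2360 -2.4826 1.4874]
Step 6: x=[4.1436 3.3986 9.0100] v=[1.2430 -1.1792 0.9688]
Step 7: x=[4.1488 3.5011 9.0890] v=[0.0209 0.4099 0.3160]
Max displacement = 2.6014

Answer: 2.6014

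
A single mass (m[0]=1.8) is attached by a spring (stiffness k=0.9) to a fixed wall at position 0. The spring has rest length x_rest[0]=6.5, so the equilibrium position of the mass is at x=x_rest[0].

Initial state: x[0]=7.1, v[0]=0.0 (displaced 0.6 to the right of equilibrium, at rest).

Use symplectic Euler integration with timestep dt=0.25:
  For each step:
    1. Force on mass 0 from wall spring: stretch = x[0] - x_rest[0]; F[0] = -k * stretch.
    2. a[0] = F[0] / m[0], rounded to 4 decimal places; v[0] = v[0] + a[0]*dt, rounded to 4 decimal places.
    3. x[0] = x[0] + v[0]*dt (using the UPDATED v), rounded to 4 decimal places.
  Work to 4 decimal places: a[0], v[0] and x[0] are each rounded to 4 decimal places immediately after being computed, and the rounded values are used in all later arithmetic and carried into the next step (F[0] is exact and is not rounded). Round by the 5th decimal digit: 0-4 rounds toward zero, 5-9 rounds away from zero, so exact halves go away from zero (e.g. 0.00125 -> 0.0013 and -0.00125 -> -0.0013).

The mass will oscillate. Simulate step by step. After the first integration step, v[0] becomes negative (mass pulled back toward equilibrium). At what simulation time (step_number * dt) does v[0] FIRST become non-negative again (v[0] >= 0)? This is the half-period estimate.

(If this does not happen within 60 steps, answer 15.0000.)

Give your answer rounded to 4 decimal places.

Step 0: x=[7.1000] v=[0.0000]
Step 1: x=[7.0813] v=[-0.0750]
Step 2: x=[7.0444] v=[-0.1477]
Step 3: x=[6.9905] v=[-0.2158]
Step 4: x=[6.9212] v=[-0.2771]
Step 5: x=[6.8388] v=[-0.3298]
Step 6: x=[6.7458] v=[-0.3722]
Step 7: x=[6.6451] v=[-0.4029]
Step 8: x=[6.5398] v=[-0.4211]
Step 9: x=[6.4333] v=[-0.4261]
Step 10: x=[6.3289] v=[-0.4178]
Step 11: x=[6.2298] v=[-0.3964]
Step 12: x=[6.1392] v=[-0.3626]
Step 13: x=[6.0598] v=[-0.3175]
Step 14: x=[5.9942] v=[-0.2625]
Step 15: x=[5.9444] v=[-0.1993]
Step 16: x=[5.9119] v=[-0.1299]
Step 17: x=[5.8978] v=[-0.0564]
Step 18: x=[5.9025] v=[0.0189]
First v>=0 after going negative at step 18, time=4.5000

Answer: 4.5000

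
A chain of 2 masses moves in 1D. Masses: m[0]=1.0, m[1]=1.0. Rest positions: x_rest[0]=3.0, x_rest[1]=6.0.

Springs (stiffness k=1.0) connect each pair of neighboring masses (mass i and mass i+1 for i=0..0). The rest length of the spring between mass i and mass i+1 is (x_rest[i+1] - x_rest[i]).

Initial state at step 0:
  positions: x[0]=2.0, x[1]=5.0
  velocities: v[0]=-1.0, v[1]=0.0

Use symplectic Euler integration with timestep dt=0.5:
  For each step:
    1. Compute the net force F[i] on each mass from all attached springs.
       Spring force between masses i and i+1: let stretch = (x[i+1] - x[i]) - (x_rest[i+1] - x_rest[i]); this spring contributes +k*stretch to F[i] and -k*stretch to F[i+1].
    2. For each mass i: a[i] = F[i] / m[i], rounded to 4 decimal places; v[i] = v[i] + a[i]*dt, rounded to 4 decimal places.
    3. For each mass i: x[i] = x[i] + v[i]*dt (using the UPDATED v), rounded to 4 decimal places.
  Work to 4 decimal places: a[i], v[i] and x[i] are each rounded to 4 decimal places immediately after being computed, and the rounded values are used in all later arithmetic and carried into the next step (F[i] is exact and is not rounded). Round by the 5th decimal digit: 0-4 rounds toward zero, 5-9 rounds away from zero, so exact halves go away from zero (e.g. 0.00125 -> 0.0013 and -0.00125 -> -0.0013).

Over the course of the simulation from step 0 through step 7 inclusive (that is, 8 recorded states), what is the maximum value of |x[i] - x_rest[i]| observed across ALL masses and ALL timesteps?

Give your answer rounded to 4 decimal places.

Step 0: x=[2.0000 5.0000] v=[-1.0000 0.0000]
Step 1: x=[1.5000 5.0000] v=[-1.0000 0.0000]
Step 2: x=[1.1250 4.8750] v=[-0.7500 -0.2500]
Step 3: x=[0.9375 4.5625] v=[-0.3750 -0.6250]
Step 4: x=[0.9063 4.0938] v=[-0.0625 -0.9375]
Step 5: x=[0.9220 3.5782] v=[0.0313 -1.0313]
Step 6: x=[0.8517 3.1485] v=[-0.1406 -0.8594]
Step 7: x=[0.6056 2.8946] v=[-0.4922 -0.5078]
Max displacement = 3.1054

Answer: 3.1054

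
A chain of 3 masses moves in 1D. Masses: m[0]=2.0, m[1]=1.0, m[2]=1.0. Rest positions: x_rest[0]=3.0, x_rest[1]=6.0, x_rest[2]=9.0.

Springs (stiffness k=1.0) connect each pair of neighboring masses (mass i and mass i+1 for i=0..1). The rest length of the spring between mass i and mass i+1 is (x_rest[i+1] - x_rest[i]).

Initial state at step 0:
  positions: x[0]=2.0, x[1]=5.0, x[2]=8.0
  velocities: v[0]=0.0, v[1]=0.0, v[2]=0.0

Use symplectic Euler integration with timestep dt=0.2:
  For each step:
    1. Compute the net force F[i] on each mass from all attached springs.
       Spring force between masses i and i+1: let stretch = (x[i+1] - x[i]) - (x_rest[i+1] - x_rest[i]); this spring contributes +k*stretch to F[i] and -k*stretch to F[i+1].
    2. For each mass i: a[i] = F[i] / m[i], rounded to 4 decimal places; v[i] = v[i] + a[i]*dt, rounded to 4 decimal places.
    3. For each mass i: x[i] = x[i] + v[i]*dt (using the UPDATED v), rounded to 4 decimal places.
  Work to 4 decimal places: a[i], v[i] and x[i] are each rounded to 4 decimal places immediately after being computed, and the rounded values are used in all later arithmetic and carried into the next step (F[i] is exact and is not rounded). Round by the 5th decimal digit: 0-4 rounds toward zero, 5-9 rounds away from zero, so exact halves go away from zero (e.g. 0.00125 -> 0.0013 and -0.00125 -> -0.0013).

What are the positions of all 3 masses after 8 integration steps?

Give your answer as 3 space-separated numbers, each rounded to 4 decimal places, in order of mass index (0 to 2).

Step 0: x=[2.0000 5.0000 8.0000] v=[0.0000 0.0000 0.0000]
Step 1: x=[2.0000 5.0000 8.0000] v=[0.0000 0.0000 0.0000]
Step 2: x=[2.0000 5.0000 8.0000] v=[0.0000 0.0000 0.0000]
Step 3: x=[2.0000 5.0000 8.0000] v=[0.0000 0.0000 0.0000]
Step 4: x=[2.0000 5.0000 8.0000] v=[0.0000 0.0000 0.0000]
Step 5: x=[2.0000 5.0000 8.0000] v=[0.0000 0.0000 0.0000]
Step 6: x=[2.0000 5.0000 8.0000] v=[0.0000 0.0000 0.0000]
Step 7: x=[2.0000 5.0000 8.0000] v=[0.0000 0.0000 0.0000]
Step 8: x=[2.0000 5.0000 8.0000] v=[0.0000 0.0000 0.0000]

Answer: 2.0000 5.0000 8.0000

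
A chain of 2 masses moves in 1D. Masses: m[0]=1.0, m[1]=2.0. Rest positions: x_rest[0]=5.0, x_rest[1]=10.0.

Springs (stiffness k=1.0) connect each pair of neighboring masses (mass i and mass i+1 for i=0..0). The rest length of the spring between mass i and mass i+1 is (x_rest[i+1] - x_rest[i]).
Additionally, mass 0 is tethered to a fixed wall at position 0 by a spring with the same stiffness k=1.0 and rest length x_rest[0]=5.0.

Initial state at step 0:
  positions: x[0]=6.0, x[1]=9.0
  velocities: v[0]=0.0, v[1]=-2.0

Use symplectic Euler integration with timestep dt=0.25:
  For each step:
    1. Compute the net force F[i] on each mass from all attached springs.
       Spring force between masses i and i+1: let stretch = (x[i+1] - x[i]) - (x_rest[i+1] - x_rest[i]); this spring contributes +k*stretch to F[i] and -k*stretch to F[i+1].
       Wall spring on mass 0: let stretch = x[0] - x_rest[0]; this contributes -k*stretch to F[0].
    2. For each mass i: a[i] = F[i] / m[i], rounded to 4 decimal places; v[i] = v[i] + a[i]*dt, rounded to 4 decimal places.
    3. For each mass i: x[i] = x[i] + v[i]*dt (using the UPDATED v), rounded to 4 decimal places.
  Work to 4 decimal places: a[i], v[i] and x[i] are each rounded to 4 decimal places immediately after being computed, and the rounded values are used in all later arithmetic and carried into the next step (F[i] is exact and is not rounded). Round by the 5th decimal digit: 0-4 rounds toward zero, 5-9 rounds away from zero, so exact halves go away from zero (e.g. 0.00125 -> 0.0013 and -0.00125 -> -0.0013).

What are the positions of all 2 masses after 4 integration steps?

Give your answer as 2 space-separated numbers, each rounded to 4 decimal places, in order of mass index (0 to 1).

Answer: 4.2245 7.6630

Derivation:
Step 0: x=[6.0000 9.0000] v=[0.0000 -2.0000]
Step 1: x=[5.8125 8.5625] v=[-0.7500 -1.7500]
Step 2: x=[5.4336 8.1953] v=[-1.5156 -1.4688]
Step 3: x=[4.8877 7.8981] v=[-2.1836 -1.1890]
Step 4: x=[4.2245 7.6630] v=[-2.6529 -0.9403]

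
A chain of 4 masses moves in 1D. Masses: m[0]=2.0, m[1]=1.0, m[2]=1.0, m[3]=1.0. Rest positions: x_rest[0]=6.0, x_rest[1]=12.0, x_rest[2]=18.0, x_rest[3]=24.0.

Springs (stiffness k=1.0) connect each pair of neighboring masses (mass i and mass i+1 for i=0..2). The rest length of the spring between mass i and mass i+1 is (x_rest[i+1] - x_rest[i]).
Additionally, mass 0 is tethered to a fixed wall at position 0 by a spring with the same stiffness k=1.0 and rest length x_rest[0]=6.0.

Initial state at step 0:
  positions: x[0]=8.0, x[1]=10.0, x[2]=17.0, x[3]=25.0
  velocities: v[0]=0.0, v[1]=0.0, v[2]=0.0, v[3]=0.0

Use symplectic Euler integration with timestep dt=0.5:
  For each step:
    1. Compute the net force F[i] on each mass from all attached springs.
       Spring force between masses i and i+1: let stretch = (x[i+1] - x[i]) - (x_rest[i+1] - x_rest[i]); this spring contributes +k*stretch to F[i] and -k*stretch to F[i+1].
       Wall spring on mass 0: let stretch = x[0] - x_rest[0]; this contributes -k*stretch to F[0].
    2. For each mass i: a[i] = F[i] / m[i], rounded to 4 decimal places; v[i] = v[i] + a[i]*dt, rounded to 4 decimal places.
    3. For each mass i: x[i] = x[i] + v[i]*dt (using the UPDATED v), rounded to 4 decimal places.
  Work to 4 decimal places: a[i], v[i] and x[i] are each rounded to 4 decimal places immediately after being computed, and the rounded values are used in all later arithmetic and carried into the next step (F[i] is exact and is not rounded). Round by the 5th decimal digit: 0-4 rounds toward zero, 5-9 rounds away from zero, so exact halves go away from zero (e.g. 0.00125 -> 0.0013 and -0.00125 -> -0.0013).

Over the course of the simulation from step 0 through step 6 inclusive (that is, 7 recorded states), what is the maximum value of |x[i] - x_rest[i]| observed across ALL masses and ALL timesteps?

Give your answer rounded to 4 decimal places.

Answer: 2.2599

Derivation:
Step 0: x=[8.0000 10.0000 17.0000 25.0000] v=[0.0000 0.0000 0.0000 0.0000]
Step 1: x=[7.2500 11.2500 17.2500 24.5000] v=[-1.5000 2.5000 0.5000 -1.0000]
Step 2: x=[6.0938 13.0000 17.8125 23.6875] v=[-2.3125 3.5000 1.1250 -1.6250]
Step 3: x=[5.0391 14.2266 18.6407 22.9063] v=[-2.1094 2.4532 1.6563 -1.5625]
Step 4: x=[4.5030 14.2599 19.4318 22.5587] v=[-1.0723 0.0665 1.5821 -0.6953]
Step 5: x=[4.6236 13.1469 19.7116 22.9294] v=[0.2412 -2.2260 0.5596 0.7413]
Step 6: x=[5.2317 11.5443 19.1547 23.9956] v=[1.2162 -3.2053 -1.1139 2.1324]
Max displacement = 2.2599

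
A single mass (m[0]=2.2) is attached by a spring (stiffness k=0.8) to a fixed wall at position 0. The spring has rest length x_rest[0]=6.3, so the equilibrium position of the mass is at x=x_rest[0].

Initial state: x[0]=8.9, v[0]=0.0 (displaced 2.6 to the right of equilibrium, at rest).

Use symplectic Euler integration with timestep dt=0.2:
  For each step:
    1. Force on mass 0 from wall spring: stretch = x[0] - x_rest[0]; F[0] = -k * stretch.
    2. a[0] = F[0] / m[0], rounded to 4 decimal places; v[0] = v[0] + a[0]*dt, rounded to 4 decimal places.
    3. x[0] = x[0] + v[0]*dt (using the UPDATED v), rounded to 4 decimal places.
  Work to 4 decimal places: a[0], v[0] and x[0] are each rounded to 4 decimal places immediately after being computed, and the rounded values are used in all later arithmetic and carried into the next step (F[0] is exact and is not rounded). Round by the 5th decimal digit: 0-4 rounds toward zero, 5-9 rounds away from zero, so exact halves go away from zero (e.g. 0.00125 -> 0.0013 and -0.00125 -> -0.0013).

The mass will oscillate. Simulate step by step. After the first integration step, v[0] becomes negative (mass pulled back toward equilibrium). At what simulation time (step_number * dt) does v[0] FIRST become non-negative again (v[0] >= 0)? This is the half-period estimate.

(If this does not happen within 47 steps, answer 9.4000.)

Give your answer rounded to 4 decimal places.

Step 0: x=[8.9000] v=[0.0000]
Step 1: x=[8.8622] v=[-0.1891]
Step 2: x=[8.7871] v=[-0.3754]
Step 3: x=[8.6758] v=[-0.5563]
Step 4: x=[8.5300] v=[-0.7291]
Step 5: x=[8.3517] v=[-0.8913]
Step 6: x=[8.1436] v=[-1.0405]
Step 7: x=[7.9087] v=[-1.1746]
Step 8: x=[7.6504] v=[-1.2916]
Step 9: x=[7.3724] v=[-1.3898]
Step 10: x=[7.0788] v=[-1.4678]
Step 11: x=[6.7739] v=[-1.5244]
Step 12: x=[6.4621] v=[-1.5589]
Step 13: x=[6.1480] v=[-1.5707]
Step 14: x=[5.8361] v=[-1.5596]
Step 15: x=[5.5309] v=[-1.5259]
Step 16: x=[5.2369] v=[-1.4700]
Step 17: x=[4.9584] v=[-1.3927]
Step 18: x=[4.6994] v=[-1.2951]
Step 19: x=[4.4637] v=[-1.1787]
Step 20: x=[4.2547] v=[-1.0452]
Step 21: x=[4.0754] v=[-0.8965]
Step 22: x=[3.9285] v=[-0.7347]
Step 23: x=[3.8161] v=[-0.5622]
Step 24: x=[3.7398] v=[-0.3816]
Step 25: x=[3.7007] v=[-0.1954]
Step 26: x=[3.6994] v=[-0.0064]
Step 27: x=[3.7359] v=[0.1827]
First v>=0 after going negative at step 27, time=5.4000

Answer: 5.4000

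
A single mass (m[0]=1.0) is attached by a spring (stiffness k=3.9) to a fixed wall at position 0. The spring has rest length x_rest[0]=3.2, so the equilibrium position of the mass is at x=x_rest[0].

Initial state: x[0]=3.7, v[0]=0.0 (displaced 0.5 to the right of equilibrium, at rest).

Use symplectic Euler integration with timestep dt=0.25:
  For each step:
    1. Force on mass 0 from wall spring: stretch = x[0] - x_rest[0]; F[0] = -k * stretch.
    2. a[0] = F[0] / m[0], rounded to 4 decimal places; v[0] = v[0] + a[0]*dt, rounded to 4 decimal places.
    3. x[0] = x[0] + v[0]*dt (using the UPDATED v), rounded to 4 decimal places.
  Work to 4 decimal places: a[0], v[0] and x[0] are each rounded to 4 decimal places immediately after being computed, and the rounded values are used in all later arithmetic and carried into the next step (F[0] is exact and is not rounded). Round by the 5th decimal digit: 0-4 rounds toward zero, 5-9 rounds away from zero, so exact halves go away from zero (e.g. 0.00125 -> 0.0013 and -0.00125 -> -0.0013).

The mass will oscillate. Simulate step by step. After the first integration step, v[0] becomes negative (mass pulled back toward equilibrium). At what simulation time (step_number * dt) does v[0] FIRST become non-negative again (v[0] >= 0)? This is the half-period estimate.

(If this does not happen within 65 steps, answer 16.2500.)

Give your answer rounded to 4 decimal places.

Answer: 1.7500

Derivation:
Step 0: x=[3.7000] v=[0.0000]
Step 1: x=[3.5781] v=[-0.4875]
Step 2: x=[3.3641] v=[-0.8562]
Step 3: x=[3.1101] v=[-1.0162]
Step 4: x=[2.8780] v=[-0.9286]
Step 5: x=[2.7243] v=[-0.6147]
Step 6: x=[2.6866] v=[-0.1509]
Step 7: x=[2.7740] v=[0.3497]
First v>=0 after going negative at step 7, time=1.7500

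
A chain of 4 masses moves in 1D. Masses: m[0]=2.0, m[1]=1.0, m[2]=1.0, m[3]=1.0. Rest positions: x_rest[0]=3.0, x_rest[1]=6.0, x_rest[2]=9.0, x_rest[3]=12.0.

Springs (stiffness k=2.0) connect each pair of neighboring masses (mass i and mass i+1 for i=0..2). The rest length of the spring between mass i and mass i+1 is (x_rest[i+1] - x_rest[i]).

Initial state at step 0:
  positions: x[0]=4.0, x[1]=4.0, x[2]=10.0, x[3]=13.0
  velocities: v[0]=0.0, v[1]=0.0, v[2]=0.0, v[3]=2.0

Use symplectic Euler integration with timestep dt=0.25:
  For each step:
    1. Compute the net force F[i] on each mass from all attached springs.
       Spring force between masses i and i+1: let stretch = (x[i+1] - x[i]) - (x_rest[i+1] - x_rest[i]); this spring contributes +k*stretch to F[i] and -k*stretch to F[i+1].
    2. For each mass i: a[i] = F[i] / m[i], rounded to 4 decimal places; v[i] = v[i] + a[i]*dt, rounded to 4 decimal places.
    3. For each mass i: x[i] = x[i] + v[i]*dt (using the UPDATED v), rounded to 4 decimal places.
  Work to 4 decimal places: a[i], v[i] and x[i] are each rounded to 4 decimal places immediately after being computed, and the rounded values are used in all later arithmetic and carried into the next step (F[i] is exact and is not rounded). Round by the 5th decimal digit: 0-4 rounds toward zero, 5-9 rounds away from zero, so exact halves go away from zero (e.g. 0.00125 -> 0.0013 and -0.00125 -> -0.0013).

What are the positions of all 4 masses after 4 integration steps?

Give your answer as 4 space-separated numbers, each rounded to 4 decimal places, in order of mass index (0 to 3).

Answer: 2.8732 8.3045 8.9978 13.9515

Derivation:
Step 0: x=[4.0000 4.0000 10.0000 13.0000] v=[0.0000 0.0000 0.0000 2.0000]
Step 1: x=[3.8125 4.7500 9.6250 13.5000] v=[-0.7500 3.0000 -1.5000 2.0000]
Step 2: x=[3.4961 5.9922 9.1250 13.8906] v=[-1.2656 4.9688 -2.0000 1.5625]
Step 3: x=[3.1482 7.3140 8.8291 14.0605] v=[-1.3916 5.2872 -1.1836 0.6797]
Step 4: x=[2.8732 8.3045 8.9978 13.9515] v=[-1.1002 3.9619 0.6746 -0.4360]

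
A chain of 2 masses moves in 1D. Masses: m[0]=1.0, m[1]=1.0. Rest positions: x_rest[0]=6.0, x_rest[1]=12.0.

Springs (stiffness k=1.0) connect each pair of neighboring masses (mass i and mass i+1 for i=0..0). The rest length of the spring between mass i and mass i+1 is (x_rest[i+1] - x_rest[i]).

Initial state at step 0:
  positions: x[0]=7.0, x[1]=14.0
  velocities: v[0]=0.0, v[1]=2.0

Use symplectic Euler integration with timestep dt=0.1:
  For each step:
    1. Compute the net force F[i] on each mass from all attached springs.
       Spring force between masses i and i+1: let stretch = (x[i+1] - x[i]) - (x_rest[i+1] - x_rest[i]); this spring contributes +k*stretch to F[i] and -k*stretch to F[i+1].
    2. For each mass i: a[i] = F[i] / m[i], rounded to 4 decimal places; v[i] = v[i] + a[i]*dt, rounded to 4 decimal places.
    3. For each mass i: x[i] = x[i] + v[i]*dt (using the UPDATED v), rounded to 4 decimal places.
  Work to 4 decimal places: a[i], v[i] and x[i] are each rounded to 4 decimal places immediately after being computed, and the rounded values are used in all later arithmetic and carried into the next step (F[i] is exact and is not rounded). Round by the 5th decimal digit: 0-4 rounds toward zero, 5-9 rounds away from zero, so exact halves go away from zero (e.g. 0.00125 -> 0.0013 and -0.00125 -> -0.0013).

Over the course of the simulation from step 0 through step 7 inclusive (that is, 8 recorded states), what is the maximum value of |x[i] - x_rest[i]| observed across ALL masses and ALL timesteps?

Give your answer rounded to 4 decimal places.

Answer: 3.0374

Derivation:
Step 0: x=[7.0000 14.0000] v=[0.0000 2.0000]
Step 1: x=[7.0100 14.1900] v=[0.1000 1.9000]
Step 2: x=[7.0318 14.3682] v=[0.2180 1.7820]
Step 3: x=[7.0670 14.5330] v=[0.3516 1.6484]
Step 4: x=[7.1168 14.6832] v=[0.4982 1.5018]
Step 5: x=[7.1823 14.8177] v=[0.6548 1.3452]
Step 6: x=[7.2641 14.9359] v=[0.8183 1.1817]
Step 7: x=[7.3627 15.0374] v=[0.9855 1.0145]
Max displacement = 3.0374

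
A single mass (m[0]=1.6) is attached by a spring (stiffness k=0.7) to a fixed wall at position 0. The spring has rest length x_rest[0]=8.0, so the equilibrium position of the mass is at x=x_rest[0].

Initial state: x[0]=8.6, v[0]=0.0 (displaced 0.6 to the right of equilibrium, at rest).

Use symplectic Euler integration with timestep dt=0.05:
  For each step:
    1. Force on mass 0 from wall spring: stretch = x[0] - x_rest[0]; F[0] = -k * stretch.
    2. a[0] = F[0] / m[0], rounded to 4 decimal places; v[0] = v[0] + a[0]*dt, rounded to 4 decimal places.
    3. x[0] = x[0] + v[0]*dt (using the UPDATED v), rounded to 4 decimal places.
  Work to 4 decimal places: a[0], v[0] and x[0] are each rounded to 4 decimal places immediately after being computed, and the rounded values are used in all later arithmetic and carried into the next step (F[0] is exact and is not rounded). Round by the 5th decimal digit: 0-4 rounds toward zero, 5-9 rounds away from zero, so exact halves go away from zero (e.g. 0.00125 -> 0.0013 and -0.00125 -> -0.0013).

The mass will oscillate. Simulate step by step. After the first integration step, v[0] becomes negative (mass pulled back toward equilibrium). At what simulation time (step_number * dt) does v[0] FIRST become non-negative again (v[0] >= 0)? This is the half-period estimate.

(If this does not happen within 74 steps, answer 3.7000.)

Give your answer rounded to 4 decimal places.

Step 0: x=[8.6000] v=[0.0000]
Step 1: x=[8.5993] v=[-0.0131]
Step 2: x=[8.5980] v=[-0.0262]
Step 3: x=[8.5960] v=[-0.0393]
Step 4: x=[8.5934] v=[-0.0523]
Step 5: x=[8.5901] v=[-0.0653]
Step 6: x=[8.5862] v=[-0.0782]
Step 7: x=[8.5817] v=[-0.0910]
Step 8: x=[8.5765] v=[-0.1037]
Step 9: x=[8.5707] v=[-0.1163]
Step 10: x=[8.5643] v=[-0.1288]
Step 11: x=[8.5572] v=[-0.1411]
Step 12: x=[8.5495] v=[-0.1533]
Step 13: x=[8.5412] v=[-0.1653]
Step 14: x=[8.5323] v=[-0.1771]
Step 15: x=[8.5229] v=[-0.1887]
Step 16: x=[8.5129] v=[-0.2001]
Step 17: x=[8.5023] v=[-0.2113]
Step 18: x=[8.4912] v=[-0.2223]
Step 19: x=[8.4796] v=[-0.2330]
Step 20: x=[8.4674] v=[-0.2435]
Step 21: x=[8.4547] v=[-0.2537]
Step 22: x=[8.4415] v=[-0.2636]
Step 23: x=[8.4278] v=[-0.2733]
Step 24: x=[8.4137] v=[-0.2827]
Step 25: x=[8.3991] v=[-0.2918]
Step 26: x=[8.3841] v=[-0.3005]
Step 27: x=[8.3687] v=[-0.3089]
Step 28: x=[8.3529] v=[-0.3170]
Step 29: x=[8.3367] v=[-0.3247]
Step 30: x=[8.3201] v=[-0.3321]
Step 31: x=[8.3031] v=[-0.3391]
Step 32: x=[8.2858] v=[-0.3457]
Step 33: x=[8.2682] v=[-0.3520]
Step 34: x=[8.2503] v=[-0.3579]
Step 35: x=[8.2321] v=[-0.3634]
Step 36: x=[8.2137] v=[-0.3685]
Step 37: x=[8.1950] v=[-0.3732]
Step 38: x=[8.1761] v=[-0.3775]
Step 39: x=[8.1570] v=[-0.3814]
Step 40: x=[8.1378] v=[-0.3848]
Step 41: x=[8.1184] v=[-0.3878]
Step 42: x=[8.0989] v=[-0.3904]
Step 43: x=[8.0793] v=[-0.3926]
Step 44: x=[8.0596] v=[-0.3943]
Step 45: x=[8.0398] v=[-0.3956]
Step 46: x=[8.0200] v=[-0.3965]
Step 47: x=[8.0002] v=[-0.3969]
Step 48: x=[7.9804] v=[-0.3969]
Step 49: x=[7.9606] v=[-0.3965]
Step 50: x=[7.9408] v=[-0.3956]
Step 51: x=[7.9211] v=[-0.3943]
Step 52: x=[7.9015] v=[-0.3926]
Step 53: x=[7.8820] v=[-0.3904]
Step 54: x=[7.8626] v=[-0.3878]
Step 55: x=[7.8434] v=[-0.3848]
Step 56: x=[7.8243] v=[-0.3814]
Step 57: x=[7.8054] v=[-0.3776]
Step 58: x=[7.7867] v=[-0.3733]
Step 59: x=[7.7683] v=[-0.3686]
Step 60: x=[7.7501] v=[-0.3635]
Step 61: x=[7.7322] v=[-0.3580]
Step 62: x=[7.7146] v=[-0.3521]
Step 63: x=[7.6973] v=[-0.3459]
Step 64: x=[7.6803] v=[-0.3393]
Step 65: x=[7.6637] v=[-0.3323]
Step 66: x=[7.6475] v=[-0.3249]
Step 67: x=[7.6316] v=[-0.3172]
Step 68: x=[7.6161] v=[-0.3091]
Step 69: x=[7.6011] v=[-0.3007]
Step 70: x=[7.5865] v=[-0.2920]
Step 71: x=[7.5724] v=[-0.2830]
Step 72: x=[7.5587] v=[-0.2736]
Step 73: x=[7.5455] v=[-0.2639]
Step 74: x=[7.5328] v=[-0.2540]
v[0] did not become non-negative within 74 steps; using fallback time=3.7000

Answer: 3.7000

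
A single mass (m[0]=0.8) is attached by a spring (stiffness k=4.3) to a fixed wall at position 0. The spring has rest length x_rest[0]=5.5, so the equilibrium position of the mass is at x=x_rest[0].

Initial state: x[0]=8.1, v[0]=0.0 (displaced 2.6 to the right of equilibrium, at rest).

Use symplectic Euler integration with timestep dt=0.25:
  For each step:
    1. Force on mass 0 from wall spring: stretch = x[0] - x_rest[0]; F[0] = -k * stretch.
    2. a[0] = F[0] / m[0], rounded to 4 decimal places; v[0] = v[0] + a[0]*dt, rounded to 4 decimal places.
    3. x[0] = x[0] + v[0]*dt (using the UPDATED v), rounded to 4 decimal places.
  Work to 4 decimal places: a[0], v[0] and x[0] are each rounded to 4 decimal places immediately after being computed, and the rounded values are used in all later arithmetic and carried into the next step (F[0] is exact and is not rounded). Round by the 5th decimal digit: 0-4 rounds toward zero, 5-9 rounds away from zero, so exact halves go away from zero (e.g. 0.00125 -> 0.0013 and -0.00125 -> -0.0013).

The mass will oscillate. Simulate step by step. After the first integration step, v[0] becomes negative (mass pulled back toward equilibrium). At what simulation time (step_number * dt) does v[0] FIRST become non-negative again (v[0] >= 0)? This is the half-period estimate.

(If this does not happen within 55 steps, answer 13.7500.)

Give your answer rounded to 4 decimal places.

Answer: 1.5000

Derivation:
Step 0: x=[8.1000] v=[0.0000]
Step 1: x=[7.2266] v=[-3.4938]
Step 2: x=[5.7731] v=[-5.8139]
Step 3: x=[4.2279] v=[-6.1809]
Step 4: x=[3.1100] v=[-4.4715]
Step 5: x=[2.7950] v=[-1.2599]
Step 6: x=[3.3888] v=[2.3750]
First v>=0 after going negative at step 6, time=1.5000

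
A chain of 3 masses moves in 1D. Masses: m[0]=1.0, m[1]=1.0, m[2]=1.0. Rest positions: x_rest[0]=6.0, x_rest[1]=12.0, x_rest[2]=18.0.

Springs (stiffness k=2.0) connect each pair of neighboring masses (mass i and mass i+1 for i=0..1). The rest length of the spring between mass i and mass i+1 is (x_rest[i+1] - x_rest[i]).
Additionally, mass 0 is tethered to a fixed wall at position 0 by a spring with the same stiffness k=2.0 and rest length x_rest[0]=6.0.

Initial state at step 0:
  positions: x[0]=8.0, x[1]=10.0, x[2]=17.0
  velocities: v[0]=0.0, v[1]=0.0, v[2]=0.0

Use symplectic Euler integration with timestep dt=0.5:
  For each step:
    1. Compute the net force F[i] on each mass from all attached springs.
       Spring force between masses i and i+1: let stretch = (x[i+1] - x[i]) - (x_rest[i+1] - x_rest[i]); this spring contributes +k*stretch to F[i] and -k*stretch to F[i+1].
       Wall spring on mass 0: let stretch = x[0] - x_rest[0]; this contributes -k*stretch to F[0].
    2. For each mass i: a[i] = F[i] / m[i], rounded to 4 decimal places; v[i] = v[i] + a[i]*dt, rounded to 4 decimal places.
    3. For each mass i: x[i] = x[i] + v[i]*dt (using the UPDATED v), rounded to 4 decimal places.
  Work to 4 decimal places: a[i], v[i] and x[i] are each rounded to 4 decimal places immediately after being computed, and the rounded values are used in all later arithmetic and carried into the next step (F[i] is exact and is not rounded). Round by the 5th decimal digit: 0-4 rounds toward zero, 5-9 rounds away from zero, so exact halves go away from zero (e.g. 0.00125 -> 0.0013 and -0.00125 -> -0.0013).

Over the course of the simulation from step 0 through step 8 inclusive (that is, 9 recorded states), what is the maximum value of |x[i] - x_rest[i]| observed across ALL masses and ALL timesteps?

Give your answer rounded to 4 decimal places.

Step 0: x=[8.0000 10.0000 17.0000] v=[0.0000 0.0000 0.0000]
Step 1: x=[5.0000 12.5000 16.5000] v=[-6.0000 5.0000 -1.0000]
Step 2: x=[3.2500 13.2500 17.0000] v=[-3.5000 1.5000 1.0000]
Step 3: x=[4.8750 10.8750 18.6250] v=[3.2500 -4.7500 3.2500]
Step 4: x=[7.0625 9.3750 19.3750] v=[4.3750 -3.0000 1.5000]
Step 5: x=[6.8750 11.7188 18.1250] v=[-0.3750 4.6875 -2.5000]
Step 6: x=[5.6719 14.8438 16.6719] v=[-2.4062 6.2499 -2.9062]
Step 7: x=[6.2188 14.2969 17.3048] v=[1.0938 -1.0939 1.2657]
Step 8: x=[7.6954 11.2149 19.4337] v=[2.9531 -6.1641 4.2578]
Max displacement = 2.8438

Answer: 2.8438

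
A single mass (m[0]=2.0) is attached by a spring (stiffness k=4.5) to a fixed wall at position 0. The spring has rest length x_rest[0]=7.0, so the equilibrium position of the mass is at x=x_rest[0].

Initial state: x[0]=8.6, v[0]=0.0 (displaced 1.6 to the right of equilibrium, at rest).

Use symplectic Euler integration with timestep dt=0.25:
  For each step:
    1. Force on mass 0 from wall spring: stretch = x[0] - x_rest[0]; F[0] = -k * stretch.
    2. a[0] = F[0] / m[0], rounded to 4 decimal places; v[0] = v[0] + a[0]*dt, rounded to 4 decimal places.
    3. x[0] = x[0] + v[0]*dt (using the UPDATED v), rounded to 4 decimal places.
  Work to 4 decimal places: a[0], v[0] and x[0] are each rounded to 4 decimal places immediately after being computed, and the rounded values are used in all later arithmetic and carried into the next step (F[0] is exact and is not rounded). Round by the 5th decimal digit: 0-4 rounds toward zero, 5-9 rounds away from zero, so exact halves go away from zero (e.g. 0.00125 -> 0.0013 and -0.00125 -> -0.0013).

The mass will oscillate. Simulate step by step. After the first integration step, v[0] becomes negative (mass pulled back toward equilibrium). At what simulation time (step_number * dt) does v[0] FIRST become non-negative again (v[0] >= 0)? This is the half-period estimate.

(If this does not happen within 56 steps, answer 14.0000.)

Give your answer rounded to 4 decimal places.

Answer: 2.2500

Derivation:
Step 0: x=[8.6000] v=[0.0000]
Step 1: x=[8.3750] v=[-0.9000]
Step 2: x=[7.9566] v=[-1.6735]
Step 3: x=[7.4037] v=[-2.2116]
Step 4: x=[6.7940] v=[-2.4387]
Step 5: x=[6.2133] v=[-2.3228]
Step 6: x=[5.7432] v=[-1.8803]
Step 7: x=[5.4499] v=[-1.1734]
Step 8: x=[5.3745] v=[-0.3015]
Step 9: x=[5.5277] v=[0.6129]
First v>=0 after going negative at step 9, time=2.2500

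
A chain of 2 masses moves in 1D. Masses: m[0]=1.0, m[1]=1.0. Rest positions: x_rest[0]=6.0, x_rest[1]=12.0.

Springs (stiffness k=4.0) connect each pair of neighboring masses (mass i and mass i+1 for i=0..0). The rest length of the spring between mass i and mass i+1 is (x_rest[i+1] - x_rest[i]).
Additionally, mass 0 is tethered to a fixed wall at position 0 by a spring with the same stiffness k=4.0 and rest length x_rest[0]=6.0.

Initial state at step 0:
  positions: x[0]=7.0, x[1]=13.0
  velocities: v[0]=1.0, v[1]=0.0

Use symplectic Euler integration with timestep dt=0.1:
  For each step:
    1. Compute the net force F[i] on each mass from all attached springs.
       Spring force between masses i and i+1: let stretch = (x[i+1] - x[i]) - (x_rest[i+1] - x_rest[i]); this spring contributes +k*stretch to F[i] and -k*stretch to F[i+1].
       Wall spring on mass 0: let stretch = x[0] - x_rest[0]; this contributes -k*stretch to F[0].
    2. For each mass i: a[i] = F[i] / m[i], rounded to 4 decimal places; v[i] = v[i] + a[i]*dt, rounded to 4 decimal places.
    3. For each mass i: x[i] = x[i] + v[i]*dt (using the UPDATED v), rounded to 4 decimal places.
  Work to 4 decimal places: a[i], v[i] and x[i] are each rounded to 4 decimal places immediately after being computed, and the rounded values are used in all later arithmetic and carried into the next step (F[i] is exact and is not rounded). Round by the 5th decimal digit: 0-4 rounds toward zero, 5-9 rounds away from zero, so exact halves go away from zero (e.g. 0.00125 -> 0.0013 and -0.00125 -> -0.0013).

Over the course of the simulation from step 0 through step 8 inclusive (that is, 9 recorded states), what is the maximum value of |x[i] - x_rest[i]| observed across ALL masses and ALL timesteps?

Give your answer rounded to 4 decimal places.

Step 0: x=[7.0000 13.0000] v=[1.0000 0.0000]
Step 1: x=[7.0600 13.0000] v=[0.6000 0.0000]
Step 2: x=[7.0752 13.0024] v=[0.1520 0.0240]
Step 3: x=[7.0445 13.0077] v=[-0.3072 0.0531]
Step 4: x=[6.9705 13.0145] v=[-0.7397 0.0678]
Step 5: x=[6.8595 13.0195] v=[-1.1103 0.0502]
Step 6: x=[6.7205 13.0181] v=[-1.3901 -0.0138]
Step 7: x=[6.5646 13.0048] v=[-1.5593 -0.1328]
Step 8: x=[6.4037 12.9739] v=[-1.6091 -0.3089]
Max displacement = 1.0752

Answer: 1.0752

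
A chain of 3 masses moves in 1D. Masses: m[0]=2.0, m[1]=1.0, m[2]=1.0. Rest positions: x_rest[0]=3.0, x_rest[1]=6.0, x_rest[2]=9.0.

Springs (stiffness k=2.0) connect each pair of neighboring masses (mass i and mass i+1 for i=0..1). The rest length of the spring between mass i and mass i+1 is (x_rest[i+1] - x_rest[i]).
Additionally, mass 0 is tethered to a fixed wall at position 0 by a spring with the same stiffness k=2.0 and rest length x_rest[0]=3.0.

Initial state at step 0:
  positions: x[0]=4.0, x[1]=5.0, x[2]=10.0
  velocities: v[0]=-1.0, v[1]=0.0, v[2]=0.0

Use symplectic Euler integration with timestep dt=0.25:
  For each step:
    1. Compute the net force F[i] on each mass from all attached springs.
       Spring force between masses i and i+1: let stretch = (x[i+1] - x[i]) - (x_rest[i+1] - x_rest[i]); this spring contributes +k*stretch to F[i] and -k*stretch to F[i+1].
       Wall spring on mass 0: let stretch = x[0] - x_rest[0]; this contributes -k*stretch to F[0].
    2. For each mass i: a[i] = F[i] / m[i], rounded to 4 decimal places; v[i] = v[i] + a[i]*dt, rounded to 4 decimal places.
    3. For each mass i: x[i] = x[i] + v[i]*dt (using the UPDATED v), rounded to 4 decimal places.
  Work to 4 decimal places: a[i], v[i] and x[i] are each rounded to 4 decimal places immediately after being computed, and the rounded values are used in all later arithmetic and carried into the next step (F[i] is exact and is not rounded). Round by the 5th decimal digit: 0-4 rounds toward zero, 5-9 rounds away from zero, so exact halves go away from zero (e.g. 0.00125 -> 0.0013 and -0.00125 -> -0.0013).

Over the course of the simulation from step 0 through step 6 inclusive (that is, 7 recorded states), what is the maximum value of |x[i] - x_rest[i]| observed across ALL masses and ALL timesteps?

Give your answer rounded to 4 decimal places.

Step 0: x=[4.0000 5.0000 10.0000] v=[-1.0000 0.0000 0.0000]
Step 1: x=[3.5625 5.5000 9.7500] v=[-1.7500 2.0000 -1.0000]
Step 2: x=[3.0234 6.2891 9.3438] v=[-2.1563 3.1563 -1.6250]
Step 3: x=[2.4995 7.0518 8.9307] v=[-2.0957 3.0508 -1.6524]
Step 4: x=[2.1039 7.4803 8.6577] v=[-1.5825 1.7141 -1.0919]
Step 5: x=[1.9128 7.3840 8.6126] v=[-0.7644 -0.3854 -0.1806]
Step 6: x=[1.9441 6.7573 8.7889] v=[0.1252 -2.5067 0.7051]
Max displacement = 1.4803

Answer: 1.4803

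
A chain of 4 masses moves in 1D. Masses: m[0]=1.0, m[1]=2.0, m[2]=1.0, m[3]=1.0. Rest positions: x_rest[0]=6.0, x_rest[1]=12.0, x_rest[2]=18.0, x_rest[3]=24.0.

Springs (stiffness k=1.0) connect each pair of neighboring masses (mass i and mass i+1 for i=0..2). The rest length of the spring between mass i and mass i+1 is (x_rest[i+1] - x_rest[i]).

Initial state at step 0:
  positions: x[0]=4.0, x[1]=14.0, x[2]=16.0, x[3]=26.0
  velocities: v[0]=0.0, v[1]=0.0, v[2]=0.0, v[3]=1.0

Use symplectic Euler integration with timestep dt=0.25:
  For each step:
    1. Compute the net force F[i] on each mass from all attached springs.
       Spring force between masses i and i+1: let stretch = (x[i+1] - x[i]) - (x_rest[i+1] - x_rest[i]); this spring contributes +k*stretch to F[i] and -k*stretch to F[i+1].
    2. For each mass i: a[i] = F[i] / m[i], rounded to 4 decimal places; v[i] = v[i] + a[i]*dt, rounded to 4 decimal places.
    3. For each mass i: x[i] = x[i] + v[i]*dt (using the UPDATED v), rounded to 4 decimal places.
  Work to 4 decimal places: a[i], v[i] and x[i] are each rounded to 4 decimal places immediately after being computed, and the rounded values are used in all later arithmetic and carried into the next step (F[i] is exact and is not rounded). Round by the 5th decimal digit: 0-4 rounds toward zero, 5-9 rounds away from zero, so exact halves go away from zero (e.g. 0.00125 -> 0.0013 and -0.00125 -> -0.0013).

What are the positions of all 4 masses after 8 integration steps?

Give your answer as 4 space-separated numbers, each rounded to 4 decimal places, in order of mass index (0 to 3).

Step 0: x=[4.0000 14.0000 16.0000 26.0000] v=[0.0000 0.0000 0.0000 1.0000]
Step 1: x=[4.2500 13.7500 16.5000 26.0000] v=[1.0000 -1.0000 2.0000 0.0000]
Step 2: x=[4.7188 13.2891 17.4219 25.7813] v=[1.8750 -1.8438 3.6875 -0.8750]
Step 3: x=[5.3482 12.6895 18.6080 25.4151] v=[2.5176 -2.3985 4.7442 -1.4649]
Step 4: x=[6.0614 12.0454 19.8496 24.9984] v=[2.8529 -2.5764 4.9664 -1.6667]
Step 5: x=[6.7736 11.4582 20.9253 24.6349] v=[2.8489 -2.3489 4.3026 -1.4539]
Step 6: x=[7.4036 11.0204 21.6411 24.4146] v=[2.5201 -1.7511 2.8632 -0.8813]
Step 7: x=[7.8847 10.8015 21.8665 24.3959] v=[1.9243 -0.8756 0.9014 -0.0747]
Step 8: x=[8.1731 10.8372 21.5584 24.5942] v=[1.1535 0.1429 -1.2325 0.7930]

Answer: 8.1731 10.8372 21.5584 24.5942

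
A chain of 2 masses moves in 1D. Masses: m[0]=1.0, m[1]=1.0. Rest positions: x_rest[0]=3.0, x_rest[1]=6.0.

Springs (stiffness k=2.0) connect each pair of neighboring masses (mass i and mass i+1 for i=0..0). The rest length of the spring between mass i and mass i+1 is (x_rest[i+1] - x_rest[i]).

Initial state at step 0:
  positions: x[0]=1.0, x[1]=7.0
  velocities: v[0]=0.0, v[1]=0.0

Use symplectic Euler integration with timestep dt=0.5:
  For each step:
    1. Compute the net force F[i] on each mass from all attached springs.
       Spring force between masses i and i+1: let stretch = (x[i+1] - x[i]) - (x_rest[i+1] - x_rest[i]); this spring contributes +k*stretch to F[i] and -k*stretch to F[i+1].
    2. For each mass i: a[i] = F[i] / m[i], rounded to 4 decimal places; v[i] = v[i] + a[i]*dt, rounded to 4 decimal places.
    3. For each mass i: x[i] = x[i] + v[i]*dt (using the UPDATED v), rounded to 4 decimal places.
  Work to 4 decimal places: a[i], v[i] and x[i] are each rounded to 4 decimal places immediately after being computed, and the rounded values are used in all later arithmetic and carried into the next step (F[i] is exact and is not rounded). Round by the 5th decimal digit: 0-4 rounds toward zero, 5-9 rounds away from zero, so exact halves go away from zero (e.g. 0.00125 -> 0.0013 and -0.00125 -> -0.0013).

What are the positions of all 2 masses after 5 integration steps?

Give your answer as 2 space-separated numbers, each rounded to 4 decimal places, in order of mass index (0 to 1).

Answer: 1.0000 7.0000

Derivation:
Step 0: x=[1.0000 7.0000] v=[0.0000 0.0000]
Step 1: x=[2.5000 5.5000] v=[3.0000 -3.0000]
Step 2: x=[4.0000 4.0000] v=[3.0000 -3.0000]
Step 3: x=[4.0000 4.0000] v=[0.0000 0.0000]
Step 4: x=[2.5000 5.5000] v=[-3.0000 3.0000]
Step 5: x=[1.0000 7.0000] v=[-3.0000 3.0000]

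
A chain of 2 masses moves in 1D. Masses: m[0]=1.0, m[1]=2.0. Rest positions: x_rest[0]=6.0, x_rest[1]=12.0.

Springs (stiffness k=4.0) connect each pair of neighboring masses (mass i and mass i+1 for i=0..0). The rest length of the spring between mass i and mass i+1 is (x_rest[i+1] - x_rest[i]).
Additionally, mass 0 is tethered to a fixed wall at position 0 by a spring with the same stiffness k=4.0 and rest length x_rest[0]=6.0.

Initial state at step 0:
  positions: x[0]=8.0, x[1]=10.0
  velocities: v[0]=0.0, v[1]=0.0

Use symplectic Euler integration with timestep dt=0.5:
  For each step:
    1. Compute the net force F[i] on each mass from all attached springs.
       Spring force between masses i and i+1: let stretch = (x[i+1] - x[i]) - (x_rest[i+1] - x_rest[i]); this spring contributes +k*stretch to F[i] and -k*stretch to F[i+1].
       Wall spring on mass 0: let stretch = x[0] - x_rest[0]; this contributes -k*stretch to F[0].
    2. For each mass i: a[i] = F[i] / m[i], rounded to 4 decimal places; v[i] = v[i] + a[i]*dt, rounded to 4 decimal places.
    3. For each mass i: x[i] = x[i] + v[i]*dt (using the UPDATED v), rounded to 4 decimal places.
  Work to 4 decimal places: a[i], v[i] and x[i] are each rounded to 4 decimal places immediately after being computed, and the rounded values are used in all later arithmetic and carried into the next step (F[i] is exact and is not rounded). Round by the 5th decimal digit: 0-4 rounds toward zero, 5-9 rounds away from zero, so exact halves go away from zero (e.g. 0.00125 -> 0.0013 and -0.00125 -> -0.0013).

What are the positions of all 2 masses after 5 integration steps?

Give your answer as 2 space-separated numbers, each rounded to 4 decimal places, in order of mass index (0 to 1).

Step 0: x=[8.0000 10.0000] v=[0.0000 0.0000]
Step 1: x=[2.0000 12.0000] v=[-12.0000 4.0000]
Step 2: x=[4.0000 12.0000] v=[4.0000 0.0000]
Step 3: x=[10.0000 11.0000] v=[12.0000 -2.0000]
Step 4: x=[7.0000 12.5000] v=[-6.0000 3.0000]
Step 5: x=[2.5000 14.2500] v=[-9.0000 3.5000]

Answer: 2.5000 14.2500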